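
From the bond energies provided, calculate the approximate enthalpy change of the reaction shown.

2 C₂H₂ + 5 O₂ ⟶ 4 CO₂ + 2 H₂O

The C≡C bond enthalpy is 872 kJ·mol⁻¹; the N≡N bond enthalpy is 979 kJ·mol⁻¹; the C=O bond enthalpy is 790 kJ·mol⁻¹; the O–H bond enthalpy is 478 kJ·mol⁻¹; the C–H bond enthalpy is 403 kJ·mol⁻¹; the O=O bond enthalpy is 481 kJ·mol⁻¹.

ΔH ≈ −2471 kJ

Bonds broken (reactants):
  C≡C: 2 × 872 = 1744
  C–H: 4 × 403 = 1612
  O=O: 5 × 481 = 2405
  Σ(broken) = 5761 kJ
Bonds formed (products):
  C=O: 8 × 790 = 6320
  O–H: 4 × 478 = 1912
  Σ(formed) = 8232 kJ
ΔH = Σ(broken) − Σ(formed) = 5761 − 8232 = −2471 kJ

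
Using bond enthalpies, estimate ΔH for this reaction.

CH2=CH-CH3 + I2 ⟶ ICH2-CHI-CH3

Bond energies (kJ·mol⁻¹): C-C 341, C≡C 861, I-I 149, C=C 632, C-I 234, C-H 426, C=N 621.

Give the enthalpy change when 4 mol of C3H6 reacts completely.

ΔH = −112 kJ

Bonds broken (reactants):
  C-C: 1 × 341 = 341
  C-H: 6 × 426 = 2556
  C=C: 1 × 632 = 632
  I-I: 1 × 149 = 149
  Σ(broken) = 3678 kJ
Bonds formed (products):
  C-C: 2 × 341 = 682
  C-H: 6 × 426 = 2556
  C-I: 2 × 234 = 468
  Σ(formed) = 3706 kJ
ΔH = Σ(broken) − Σ(formed) = 3678 − 3706 = −28 kJ
For 4× the reaction as written: 4 × (−28) = −112 kJ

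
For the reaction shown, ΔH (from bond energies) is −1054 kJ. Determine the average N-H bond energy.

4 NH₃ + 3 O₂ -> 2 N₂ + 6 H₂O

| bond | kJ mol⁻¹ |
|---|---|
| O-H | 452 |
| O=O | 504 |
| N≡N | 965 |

D(N-H) ≈ 399 kJ/mol

Let D be the N-H bond energy.
Σ(broken) = 12×D + 3×504 = 1512 + 12D
Σ(formed) = 2×965 + 12×452 = 7354
ΔH = Σ(broken) − Σ(formed) = (1512 + 12D) − (7354) = −5842 + 12D
Setting this equal to −1054 kJ gives 12D = 4788, so D = 399 kJ/mol.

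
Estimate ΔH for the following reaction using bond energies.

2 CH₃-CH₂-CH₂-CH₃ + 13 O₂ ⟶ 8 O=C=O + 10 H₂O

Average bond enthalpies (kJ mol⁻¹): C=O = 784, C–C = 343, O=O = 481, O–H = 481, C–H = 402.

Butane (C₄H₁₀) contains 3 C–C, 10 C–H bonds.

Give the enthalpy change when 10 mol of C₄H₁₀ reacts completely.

Bonds broken (reactants):
  C–C: 6 × 343 = 2058
  C–H: 20 × 402 = 8040
  O=O: 13 × 481 = 6253
  Σ(broken) = 16351 kJ
Bonds formed (products):
  C=O: 16 × 784 = 12544
  O–H: 20 × 481 = 9620
  Σ(formed) = 22164 kJ
ΔH = Σ(broken) − Σ(formed) = 16351 − 22164 = −5813 kJ
For 5× the reaction as written: 5 × (−5813) = −29065 kJ

ΔH = −29065 kJ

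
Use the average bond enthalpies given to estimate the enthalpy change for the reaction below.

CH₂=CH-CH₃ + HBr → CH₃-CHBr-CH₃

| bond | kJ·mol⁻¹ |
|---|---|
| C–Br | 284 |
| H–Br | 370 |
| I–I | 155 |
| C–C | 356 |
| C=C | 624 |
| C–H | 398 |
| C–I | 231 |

Bonds broken (reactants):
  C–C: 1 × 356 = 356
  C–H: 6 × 398 = 2388
  C=C: 1 × 624 = 624
  H–Br: 1 × 370 = 370
  Σ(broken) = 3738 kJ
Bonds formed (products):
  C–Br: 1 × 284 = 284
  C–C: 2 × 356 = 712
  C–H: 7 × 398 = 2786
  Σ(formed) = 3782 kJ
ΔH = Σ(broken) − Σ(formed) = 3738 − 3782 = −44 kJ

ΔH ≈ −44 kJ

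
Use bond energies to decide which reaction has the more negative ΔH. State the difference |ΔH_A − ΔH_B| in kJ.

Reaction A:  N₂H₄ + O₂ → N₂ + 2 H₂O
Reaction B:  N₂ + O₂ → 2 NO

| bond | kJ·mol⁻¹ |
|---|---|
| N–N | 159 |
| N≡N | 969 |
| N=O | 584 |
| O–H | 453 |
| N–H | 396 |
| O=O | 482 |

Reaction A:
  Bonds broken (reactants):
    N–H: 4 × 396 = 1584
    N–N: 1 × 159 = 159
    O=O: 1 × 482 = 482
    Σ(broken) = 2225 kJ
  Bonds formed (products):
    N≡N: 1 × 969 = 969
    O–H: 4 × 453 = 1812
    Σ(formed) = 2781 kJ
  ΔH_A = 2225 − 2781 = −556 kJ
Reaction B:
  Bonds broken (reactants):
    N≡N: 1 × 969 = 969
    O=O: 1 × 482 = 482
    Σ(broken) = 1451 kJ
  Bonds formed (products):
    N=O: 2 × 584 = 1168
    Σ(formed) = 1168 kJ
  ΔH_B = 1451 − 1168 = +283 kJ
ΔH_A − ΔH_B = −839 kJ, so reaction A has the more negative ΔH; |ΔH_A − ΔH_B| = 839 kJ.

Reaction A, by 839 kJ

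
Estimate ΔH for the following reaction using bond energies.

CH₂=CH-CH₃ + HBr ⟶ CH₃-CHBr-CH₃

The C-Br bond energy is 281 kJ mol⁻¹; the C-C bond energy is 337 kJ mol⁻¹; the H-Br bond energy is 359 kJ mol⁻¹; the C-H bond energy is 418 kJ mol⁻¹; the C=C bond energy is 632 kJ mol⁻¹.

ΔH ≈ −45 kJ

Bonds broken (reactants):
  C-C: 1 × 337 = 337
  C-H: 6 × 418 = 2508
  C=C: 1 × 632 = 632
  H-Br: 1 × 359 = 359
  Σ(broken) = 3836 kJ
Bonds formed (products):
  C-Br: 1 × 281 = 281
  C-C: 2 × 337 = 674
  C-H: 7 × 418 = 2926
  Σ(formed) = 3881 kJ
ΔH = Σ(broken) − Σ(formed) = 3836 − 3881 = −45 kJ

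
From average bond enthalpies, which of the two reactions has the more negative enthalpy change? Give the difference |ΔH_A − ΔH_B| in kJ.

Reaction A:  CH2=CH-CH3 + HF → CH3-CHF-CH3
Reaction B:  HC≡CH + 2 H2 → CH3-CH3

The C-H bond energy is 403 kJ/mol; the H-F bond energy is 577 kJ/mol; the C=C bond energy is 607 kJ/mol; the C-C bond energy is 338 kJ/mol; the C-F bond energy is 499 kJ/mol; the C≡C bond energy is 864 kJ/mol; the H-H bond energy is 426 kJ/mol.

Reaction B, by 178 kJ

Reaction A:
  Bonds broken (reactants):
    C-C: 1 × 338 = 338
    C-H: 6 × 403 = 2418
    C=C: 1 × 607 = 607
    H-F: 1 × 577 = 577
    Σ(broken) = 3940 kJ
  Bonds formed (products):
    C-C: 2 × 338 = 676
    C-F: 1 × 499 = 499
    C-H: 7 × 403 = 2821
    Σ(formed) = 3996 kJ
  ΔH_A = 3940 − 3996 = −56 kJ
Reaction B:
  Bonds broken (reactants):
    C≡C: 1 × 864 = 864
    C-H: 2 × 403 = 806
    H-H: 2 × 426 = 852
    Σ(broken) = 2522 kJ
  Bonds formed (products):
    C-C: 1 × 338 = 338
    C-H: 6 × 403 = 2418
    Σ(formed) = 2756 kJ
  ΔH_B = 2522 − 2756 = −234 kJ
ΔH_A − ΔH_B = +178 kJ, so reaction B has the more negative ΔH; |ΔH_A − ΔH_B| = 178 kJ.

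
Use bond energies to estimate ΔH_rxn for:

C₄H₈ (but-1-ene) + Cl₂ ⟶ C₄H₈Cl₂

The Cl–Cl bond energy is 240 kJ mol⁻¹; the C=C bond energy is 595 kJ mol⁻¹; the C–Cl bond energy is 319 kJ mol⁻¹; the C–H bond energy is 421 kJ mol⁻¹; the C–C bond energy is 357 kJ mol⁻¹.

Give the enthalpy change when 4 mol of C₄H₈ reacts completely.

ΔH = −640 kJ

Bonds broken (reactants):
  C–C: 2 × 357 = 714
  C–H: 8 × 421 = 3368
  C=C: 1 × 595 = 595
  Cl–Cl: 1 × 240 = 240
  Σ(broken) = 4917 kJ
Bonds formed (products):
  C–C: 3 × 357 = 1071
  C–Cl: 2 × 319 = 638
  C–H: 8 × 421 = 3368
  Σ(formed) = 5077 kJ
ΔH = Σ(broken) − Σ(formed) = 4917 − 5077 = −160 kJ
For 4× the reaction as written: 4 × (−160) = −640 kJ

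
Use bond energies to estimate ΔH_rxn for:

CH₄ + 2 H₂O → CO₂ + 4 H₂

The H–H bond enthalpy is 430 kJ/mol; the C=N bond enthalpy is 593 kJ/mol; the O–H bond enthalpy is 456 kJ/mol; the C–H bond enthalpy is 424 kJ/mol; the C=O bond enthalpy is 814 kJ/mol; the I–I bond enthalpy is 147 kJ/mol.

Bonds broken (reactants):
  C–H: 4 × 424 = 1696
  O–H: 4 × 456 = 1824
  Σ(broken) = 3520 kJ
Bonds formed (products):
  C=O: 2 × 814 = 1628
  H–H: 4 × 430 = 1720
  Σ(formed) = 3348 kJ
ΔH = Σ(broken) − Σ(formed) = 3520 − 3348 = +172 kJ

ΔH ≈ +172 kJ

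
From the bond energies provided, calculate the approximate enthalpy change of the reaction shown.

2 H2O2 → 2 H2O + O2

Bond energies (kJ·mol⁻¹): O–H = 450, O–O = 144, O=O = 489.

ΔH ≈ −201 kJ

Bonds broken (reactants):
  O–H: 4 × 450 = 1800
  O–O: 2 × 144 = 288
  Σ(broken) = 2088 kJ
Bonds formed (products):
  O–H: 4 × 450 = 1800
  O=O: 1 × 489 = 489
  Σ(formed) = 2289 kJ
ΔH = Σ(broken) − Σ(formed) = 2088 − 2289 = −201 kJ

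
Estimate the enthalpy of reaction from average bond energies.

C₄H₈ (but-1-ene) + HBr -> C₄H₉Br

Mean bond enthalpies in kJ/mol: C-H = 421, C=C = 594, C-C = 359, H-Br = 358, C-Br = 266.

Bonds broken (reactants):
  C-C: 2 × 359 = 718
  C-H: 8 × 421 = 3368
  C=C: 1 × 594 = 594
  H-Br: 1 × 358 = 358
  Σ(broken) = 5038 kJ
Bonds formed (products):
  C-Br: 1 × 266 = 266
  C-C: 3 × 359 = 1077
  C-H: 9 × 421 = 3789
  Σ(formed) = 5132 kJ
ΔH = Σ(broken) − Σ(formed) = 5038 − 5132 = −94 kJ

ΔH ≈ −94 kJ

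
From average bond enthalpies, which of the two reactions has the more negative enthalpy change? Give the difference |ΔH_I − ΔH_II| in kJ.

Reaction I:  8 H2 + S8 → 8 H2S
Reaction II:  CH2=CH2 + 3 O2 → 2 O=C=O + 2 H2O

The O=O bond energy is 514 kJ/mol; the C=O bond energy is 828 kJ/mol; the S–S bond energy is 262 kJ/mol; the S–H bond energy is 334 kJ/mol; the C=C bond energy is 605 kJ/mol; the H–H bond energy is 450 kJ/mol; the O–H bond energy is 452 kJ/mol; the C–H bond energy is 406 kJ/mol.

Reaction I:
  Bonds broken (reactants):
    H–H: 8 × 450 = 3600
    S–S: 8 × 262 = 2096
    Σ(broken) = 5696 kJ
  Bonds formed (products):
    S–H: 16 × 334 = 5344
    Σ(formed) = 5344 kJ
  ΔH_I = 5696 − 5344 = +352 kJ
Reaction II:
  Bonds broken (reactants):
    C–H: 4 × 406 = 1624
    C=C: 1 × 605 = 605
    O=O: 3 × 514 = 1542
    Σ(broken) = 3771 kJ
  Bonds formed (products):
    C=O: 4 × 828 = 3312
    O–H: 4 × 452 = 1808
    Σ(formed) = 5120 kJ
  ΔH_II = 3771 − 5120 = −1349 kJ
ΔH_I − ΔH_II = +1701 kJ, so reaction II has the more negative ΔH; |ΔH_I − ΔH_II| = 1701 kJ.

Reaction II, by 1701 kJ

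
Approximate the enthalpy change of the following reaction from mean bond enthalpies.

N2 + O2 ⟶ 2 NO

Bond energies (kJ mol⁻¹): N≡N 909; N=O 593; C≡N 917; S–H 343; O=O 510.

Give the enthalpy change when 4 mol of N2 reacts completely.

Bonds broken (reactants):
  N≡N: 1 × 909 = 909
  O=O: 1 × 510 = 510
  Σ(broken) = 1419 kJ
Bonds formed (products):
  N=O: 2 × 593 = 1186
  Σ(formed) = 1186 kJ
ΔH = Σ(broken) − Σ(formed) = 1419 − 1186 = +233 kJ
For 4× the reaction as written: 4 × (+233) = +932 kJ

ΔH = +932 kJ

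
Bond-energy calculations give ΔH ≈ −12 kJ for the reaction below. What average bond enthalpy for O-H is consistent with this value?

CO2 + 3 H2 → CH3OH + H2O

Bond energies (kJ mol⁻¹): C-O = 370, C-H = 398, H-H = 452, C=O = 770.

D(O-H) ≈ 448 kJ/mol

Let D be the O-H bond energy.
Σ(broken) = 2×770 + 3×452 = 2896
Σ(formed) = 3×398 + 1×370 + 3×D = 1564 + 3D
ΔH = Σ(broken) − Σ(formed) = (2896) − (1564 + 3D) = +1332 − 3D
Setting this equal to −12 kJ gives 3D = 1344, so D = 448 kJ/mol.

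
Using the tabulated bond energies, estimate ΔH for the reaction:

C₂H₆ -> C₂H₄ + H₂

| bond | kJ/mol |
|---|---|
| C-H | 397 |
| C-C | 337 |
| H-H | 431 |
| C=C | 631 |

ΔH ≈ +69 kJ

Bonds broken (reactants):
  C-C: 1 × 337 = 337
  C-H: 6 × 397 = 2382
  Σ(broken) = 2719 kJ
Bonds formed (products):
  C-H: 4 × 397 = 1588
  C=C: 1 × 631 = 631
  H-H: 1 × 431 = 431
  Σ(formed) = 2650 kJ
ΔH = Σ(broken) − Σ(formed) = 2719 − 2650 = +69 kJ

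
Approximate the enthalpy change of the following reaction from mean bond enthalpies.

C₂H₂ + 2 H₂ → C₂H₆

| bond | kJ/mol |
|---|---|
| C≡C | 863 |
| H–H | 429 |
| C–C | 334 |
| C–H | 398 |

Bonds broken (reactants):
  C≡C: 1 × 863 = 863
  C–H: 2 × 398 = 796
  H–H: 2 × 429 = 858
  Σ(broken) = 2517 kJ
Bonds formed (products):
  C–C: 1 × 334 = 334
  C–H: 6 × 398 = 2388
  Σ(formed) = 2722 kJ
ΔH = Σ(broken) − Σ(formed) = 2517 − 2722 = −205 kJ

ΔH ≈ −205 kJ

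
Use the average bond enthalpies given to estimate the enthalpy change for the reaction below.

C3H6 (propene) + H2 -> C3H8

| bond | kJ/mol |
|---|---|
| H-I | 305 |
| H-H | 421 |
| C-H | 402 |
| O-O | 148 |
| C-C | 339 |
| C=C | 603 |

ΔH ≈ −119 kJ

Bonds broken (reactants):
  C-C: 1 × 339 = 339
  C-H: 6 × 402 = 2412
  C=C: 1 × 603 = 603
  H-H: 1 × 421 = 421
  Σ(broken) = 3775 kJ
Bonds formed (products):
  C-C: 2 × 339 = 678
  C-H: 8 × 402 = 3216
  Σ(formed) = 3894 kJ
ΔH = Σ(broken) − Σ(formed) = 3775 − 3894 = −119 kJ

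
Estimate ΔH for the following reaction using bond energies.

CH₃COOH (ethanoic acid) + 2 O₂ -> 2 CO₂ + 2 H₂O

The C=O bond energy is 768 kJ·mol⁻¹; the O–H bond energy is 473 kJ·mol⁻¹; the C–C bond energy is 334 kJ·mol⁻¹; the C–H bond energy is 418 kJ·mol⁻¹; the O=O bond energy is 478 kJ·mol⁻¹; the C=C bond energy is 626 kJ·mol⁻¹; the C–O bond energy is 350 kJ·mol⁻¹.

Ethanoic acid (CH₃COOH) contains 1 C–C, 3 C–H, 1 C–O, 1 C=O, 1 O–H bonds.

Bonds broken (reactants):
  C–C: 1 × 334 = 334
  C–H: 3 × 418 = 1254
  C–O: 1 × 350 = 350
  C=O: 1 × 768 = 768
  O–H: 1 × 473 = 473
  O=O: 2 × 478 = 956
  Σ(broken) = 4135 kJ
Bonds formed (products):
  C=O: 4 × 768 = 3072
  O–H: 4 × 473 = 1892
  Σ(formed) = 4964 kJ
ΔH = Σ(broken) − Σ(formed) = 4135 − 4964 = −829 kJ

ΔH ≈ −829 kJ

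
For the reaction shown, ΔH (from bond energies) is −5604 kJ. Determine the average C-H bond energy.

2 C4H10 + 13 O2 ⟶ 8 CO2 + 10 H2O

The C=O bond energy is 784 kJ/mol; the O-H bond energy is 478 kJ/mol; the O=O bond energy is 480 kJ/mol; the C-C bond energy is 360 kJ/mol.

D(C-H) ≈ 405 kJ/mol

Let D be the C-H bond energy.
Σ(broken) = 6×360 + 20×D + 13×480 = 8400 + 20D
Σ(formed) = 16×784 + 20×478 = 22104
ΔH = Σ(broken) − Σ(formed) = (8400 + 20D) − (22104) = −13704 + 20D
Setting this equal to −5604 kJ gives 20D = 8100, so D = 405 kJ/mol.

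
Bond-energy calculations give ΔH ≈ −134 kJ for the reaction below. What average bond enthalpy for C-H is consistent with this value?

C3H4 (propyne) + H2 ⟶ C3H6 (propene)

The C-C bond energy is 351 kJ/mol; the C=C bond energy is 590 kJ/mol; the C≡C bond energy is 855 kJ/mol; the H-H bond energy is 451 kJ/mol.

Let D be the C-H bond energy.
Σ(broken) = 1×855 + 1×351 + 4×D + 1×451 = 1657 + 4D
Σ(formed) = 1×351 + 6×D + 1×590 = 941 + 6D
ΔH = Σ(broken) − Σ(formed) = (1657 + 4D) − (941 + 6D) = +716 − 2D
Setting this equal to −134 kJ gives 2D = 850, so D = 425 kJ/mol.

D(C-H) ≈ 425 kJ/mol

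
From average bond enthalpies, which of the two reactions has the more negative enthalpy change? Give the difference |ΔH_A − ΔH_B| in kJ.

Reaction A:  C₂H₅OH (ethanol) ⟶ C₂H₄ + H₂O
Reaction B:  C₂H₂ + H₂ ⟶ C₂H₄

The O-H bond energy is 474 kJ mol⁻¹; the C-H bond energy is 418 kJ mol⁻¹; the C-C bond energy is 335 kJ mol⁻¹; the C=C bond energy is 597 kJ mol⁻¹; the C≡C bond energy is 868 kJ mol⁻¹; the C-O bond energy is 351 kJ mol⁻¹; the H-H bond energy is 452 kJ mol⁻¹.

Reaction A:
  Bonds broken (reactants):
    C-C: 1 × 335 = 335
    C-H: 5 × 418 = 2090
    C-O: 1 × 351 = 351
    O-H: 1 × 474 = 474
    Σ(broken) = 3250 kJ
  Bonds formed (products):
    C-H: 4 × 418 = 1672
    C=C: 1 × 597 = 597
    O-H: 2 × 474 = 948
    Σ(formed) = 3217 kJ
  ΔH_A = 3250 − 3217 = +33 kJ
Reaction B:
  Bonds broken (reactants):
    C≡C: 1 × 868 = 868
    C-H: 2 × 418 = 836
    H-H: 1 × 452 = 452
    Σ(broken) = 2156 kJ
  Bonds formed (products):
    C-H: 4 × 418 = 1672
    C=C: 1 × 597 = 597
    Σ(formed) = 2269 kJ
  ΔH_B = 2156 − 2269 = −113 kJ
ΔH_A − ΔH_B = +146 kJ, so reaction B has the more negative ΔH; |ΔH_A − ΔH_B| = 146 kJ.

Reaction B, by 146 kJ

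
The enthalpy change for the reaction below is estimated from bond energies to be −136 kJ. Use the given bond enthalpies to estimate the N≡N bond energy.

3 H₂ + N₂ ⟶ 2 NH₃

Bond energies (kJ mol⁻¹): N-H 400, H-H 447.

Let D be the N≡N bond energy.
Σ(broken) = 3×447 + 1×D = 1341 + D
Σ(formed) = 6×400 = 2400
ΔH = Σ(broken) − Σ(formed) = (1341 + D) − (2400) = −1059 + D
Setting this equal to −136 kJ gives D = 923 kJ/mol.

D(N≡N) ≈ 923 kJ/mol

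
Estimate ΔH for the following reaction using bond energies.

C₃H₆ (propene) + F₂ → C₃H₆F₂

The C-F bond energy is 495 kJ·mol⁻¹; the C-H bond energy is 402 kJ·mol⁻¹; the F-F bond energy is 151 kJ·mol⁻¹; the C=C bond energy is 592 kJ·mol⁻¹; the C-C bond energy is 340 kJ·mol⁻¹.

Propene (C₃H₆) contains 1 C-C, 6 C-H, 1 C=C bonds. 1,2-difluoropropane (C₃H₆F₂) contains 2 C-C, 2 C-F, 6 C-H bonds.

ΔH ≈ −587 kJ

Bonds broken (reactants):
  C-C: 1 × 340 = 340
  C-H: 6 × 402 = 2412
  C=C: 1 × 592 = 592
  F-F: 1 × 151 = 151
  Σ(broken) = 3495 kJ
Bonds formed (products):
  C-C: 2 × 340 = 680
  C-F: 2 × 495 = 990
  C-H: 6 × 402 = 2412
  Σ(formed) = 4082 kJ
ΔH = Σ(broken) − Σ(formed) = 3495 − 4082 = −587 kJ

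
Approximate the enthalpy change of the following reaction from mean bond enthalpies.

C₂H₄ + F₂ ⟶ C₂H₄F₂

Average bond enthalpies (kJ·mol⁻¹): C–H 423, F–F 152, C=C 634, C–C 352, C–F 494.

ΔH ≈ −554 kJ

Bonds broken (reactants):
  C–H: 4 × 423 = 1692
  C=C: 1 × 634 = 634
  F–F: 1 × 152 = 152
  Σ(broken) = 2478 kJ
Bonds formed (products):
  C–C: 1 × 352 = 352
  C–F: 2 × 494 = 988
  C–H: 4 × 423 = 1692
  Σ(formed) = 3032 kJ
ΔH = Σ(broken) − Σ(formed) = 2478 − 3032 = −554 kJ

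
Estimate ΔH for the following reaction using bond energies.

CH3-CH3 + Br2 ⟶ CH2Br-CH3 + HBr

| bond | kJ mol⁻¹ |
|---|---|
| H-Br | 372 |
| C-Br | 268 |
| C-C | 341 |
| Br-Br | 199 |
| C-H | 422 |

ΔH ≈ −19 kJ

Bonds broken (reactants):
  Br-Br: 1 × 199 = 199
  C-C: 1 × 341 = 341
  C-H: 6 × 422 = 2532
  Σ(broken) = 3072 kJ
Bonds formed (products):
  C-Br: 1 × 268 = 268
  C-C: 1 × 341 = 341
  C-H: 5 × 422 = 2110
  H-Br: 1 × 372 = 372
  Σ(formed) = 3091 kJ
ΔH = Σ(broken) − Σ(formed) = 3072 − 3091 = −19 kJ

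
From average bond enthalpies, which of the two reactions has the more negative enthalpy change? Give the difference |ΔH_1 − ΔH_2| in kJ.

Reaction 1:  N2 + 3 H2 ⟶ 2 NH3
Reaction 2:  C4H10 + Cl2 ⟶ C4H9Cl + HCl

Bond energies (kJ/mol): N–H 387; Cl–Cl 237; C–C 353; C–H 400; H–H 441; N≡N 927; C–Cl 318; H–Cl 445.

Reaction 1:
  Bonds broken (reactants):
    H–H: 3 × 441 = 1323
    N≡N: 1 × 927 = 927
    Σ(broken) = 2250 kJ
  Bonds formed (products):
    N–H: 6 × 387 = 2322
    Σ(formed) = 2322 kJ
  ΔH_1 = 2250 − 2322 = −72 kJ
Reaction 2:
  Bonds broken (reactants):
    C–C: 3 × 353 = 1059
    C–H: 10 × 400 = 4000
    Cl–Cl: 1 × 237 = 237
    Σ(broken) = 5296 kJ
  Bonds formed (products):
    C–C: 3 × 353 = 1059
    C–Cl: 1 × 318 = 318
    C–H: 9 × 400 = 3600
    H–Cl: 1 × 445 = 445
    Σ(formed) = 5422 kJ
  ΔH_2 = 5296 − 5422 = −126 kJ
ΔH_1 − ΔH_2 = +54 kJ, so reaction 2 has the more negative ΔH; |ΔH_1 − ΔH_2| = 54 kJ.

Reaction 2, by 54 kJ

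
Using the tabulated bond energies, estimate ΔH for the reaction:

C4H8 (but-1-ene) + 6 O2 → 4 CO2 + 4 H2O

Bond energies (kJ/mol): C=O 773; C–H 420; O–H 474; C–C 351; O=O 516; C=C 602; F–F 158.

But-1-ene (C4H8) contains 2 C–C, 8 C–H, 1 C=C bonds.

ΔH ≈ −2216 kJ

Bonds broken (reactants):
  C–C: 2 × 351 = 702
  C–H: 8 × 420 = 3360
  C=C: 1 × 602 = 602
  O=O: 6 × 516 = 3096
  Σ(broken) = 7760 kJ
Bonds formed (products):
  C=O: 8 × 773 = 6184
  O–H: 8 × 474 = 3792
  Σ(formed) = 9976 kJ
ΔH = Σ(broken) − Σ(formed) = 7760 − 9976 = −2216 kJ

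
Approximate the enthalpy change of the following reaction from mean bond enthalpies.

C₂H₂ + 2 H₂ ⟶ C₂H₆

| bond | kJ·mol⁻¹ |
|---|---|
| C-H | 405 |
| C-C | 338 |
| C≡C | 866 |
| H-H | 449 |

Bonds broken (reactants):
  C≡C: 1 × 866 = 866
  C-H: 2 × 405 = 810
  H-H: 2 × 449 = 898
  Σ(broken) = 2574 kJ
Bonds formed (products):
  C-C: 1 × 338 = 338
  C-H: 6 × 405 = 2430
  Σ(formed) = 2768 kJ
ΔH = Σ(broken) − Σ(formed) = 2574 − 2768 = −194 kJ

ΔH ≈ −194 kJ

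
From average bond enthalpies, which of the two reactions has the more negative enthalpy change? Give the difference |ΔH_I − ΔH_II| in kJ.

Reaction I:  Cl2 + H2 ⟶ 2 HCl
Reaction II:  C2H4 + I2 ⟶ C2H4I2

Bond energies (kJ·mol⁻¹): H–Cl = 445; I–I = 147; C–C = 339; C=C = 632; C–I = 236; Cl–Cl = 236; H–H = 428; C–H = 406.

Reaction I, by 194 kJ

Reaction I:
  Bonds broken (reactants):
    Cl–Cl: 1 × 236 = 236
    H–H: 1 × 428 = 428
    Σ(broken) = 664 kJ
  Bonds formed (products):
    H–Cl: 2 × 445 = 890
    Σ(formed) = 890 kJ
  ΔH_I = 664 − 890 = −226 kJ
Reaction II:
  Bonds broken (reactants):
    C–H: 4 × 406 = 1624
    C=C: 1 × 632 = 632
    I–I: 1 × 147 = 147
    Σ(broken) = 2403 kJ
  Bonds formed (products):
    C–C: 1 × 339 = 339
    C–H: 4 × 406 = 1624
    C–I: 2 × 236 = 472
    Σ(formed) = 2435 kJ
  ΔH_II = 2403 − 2435 = −32 kJ
ΔH_I − ΔH_II = −194 kJ, so reaction I has the more negative ΔH; |ΔH_I − ΔH_II| = 194 kJ.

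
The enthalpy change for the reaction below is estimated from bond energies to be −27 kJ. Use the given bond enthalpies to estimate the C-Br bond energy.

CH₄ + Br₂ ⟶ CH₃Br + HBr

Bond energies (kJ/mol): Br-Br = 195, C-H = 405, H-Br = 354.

Let D be the C-Br bond energy.
Σ(broken) = 1×195 + 4×405 = 1815
Σ(formed) = 1×D + 3×405 + 1×354 = 1569 + D
ΔH = Σ(broken) − Σ(formed) = (1815) − (1569 + D) = +246 − D
Setting this equal to −27 kJ gives D = 273 kJ/mol.

D(C-Br) ≈ 273 kJ/mol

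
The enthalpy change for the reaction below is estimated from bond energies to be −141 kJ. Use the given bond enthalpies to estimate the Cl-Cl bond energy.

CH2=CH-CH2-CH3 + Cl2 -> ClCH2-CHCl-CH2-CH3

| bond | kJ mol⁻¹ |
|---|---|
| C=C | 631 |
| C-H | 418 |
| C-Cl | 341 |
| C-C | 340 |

D(Cl-Cl) ≈ 250 kJ/mol

Let D be the Cl-Cl bond energy.
Σ(broken) = 2×340 + 8×418 + 1×631 + 1×D = 4655 + D
Σ(formed) = 3×340 + 2×341 + 8×418 = 5046
ΔH = Σ(broken) − Σ(formed) = (4655 + D) − (5046) = −391 + D
Setting this equal to −141 kJ gives D = 250 kJ/mol.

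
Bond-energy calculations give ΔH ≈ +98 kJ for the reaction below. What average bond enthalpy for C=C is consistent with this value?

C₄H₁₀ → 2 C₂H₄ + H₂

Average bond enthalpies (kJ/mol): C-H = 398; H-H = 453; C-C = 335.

D(C=C) ≈ 625 kJ/mol

Let D be the C=C bond energy.
Σ(broken) = 3×335 + 10×398 = 4985
Σ(formed) = 8×398 + 2×D + 1×453 = 3637 + 2D
ΔH = Σ(broken) − Σ(formed) = (4985) − (3637 + 2D) = +1348 − 2D
Setting this equal to +98 kJ gives 2D = 1250, so D = 625 kJ/mol.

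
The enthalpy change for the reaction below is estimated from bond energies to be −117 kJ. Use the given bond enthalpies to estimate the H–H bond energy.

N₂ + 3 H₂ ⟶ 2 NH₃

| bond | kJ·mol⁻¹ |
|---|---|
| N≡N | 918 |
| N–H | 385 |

Let D be the H–H bond energy.
Σ(broken) = 3×D + 1×918 = 918 + 3D
Σ(formed) = 6×385 = 2310
ΔH = Σ(broken) − Σ(formed) = (918 + 3D) − (2310) = −1392 + 3D
Setting this equal to −117 kJ gives 3D = 1275, so D = 425 kJ/mol.

D(H–H) ≈ 425 kJ/mol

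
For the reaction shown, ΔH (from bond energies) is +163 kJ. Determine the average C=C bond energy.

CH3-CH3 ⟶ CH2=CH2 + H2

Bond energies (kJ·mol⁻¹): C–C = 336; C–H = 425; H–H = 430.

D(C=C) ≈ 593 kJ/mol

Let D be the C=C bond energy.
Σ(broken) = 1×336 + 6×425 = 2886
Σ(formed) = 4×425 + 1×D + 1×430 = 2130 + D
ΔH = Σ(broken) − Σ(formed) = (2886) − (2130 + D) = +756 − D
Setting this equal to +163 kJ gives D = 593 kJ/mol.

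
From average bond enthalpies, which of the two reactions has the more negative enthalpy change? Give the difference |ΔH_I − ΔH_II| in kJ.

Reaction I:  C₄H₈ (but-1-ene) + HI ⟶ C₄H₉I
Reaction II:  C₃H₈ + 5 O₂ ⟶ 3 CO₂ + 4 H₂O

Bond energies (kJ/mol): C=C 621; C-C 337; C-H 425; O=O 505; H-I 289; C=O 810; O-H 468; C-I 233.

Reaction I:
  Bonds broken (reactants):
    C-C: 2 × 337 = 674
    C-H: 8 × 425 = 3400
    C=C: 1 × 621 = 621
    H-I: 1 × 289 = 289
    Σ(broken) = 4984 kJ
  Bonds formed (products):
    C-C: 3 × 337 = 1011
    C-H: 9 × 425 = 3825
    C-I: 1 × 233 = 233
    Σ(formed) = 5069 kJ
  ΔH_I = 4984 − 5069 = −85 kJ
Reaction II:
  Bonds broken (reactants):
    C-C: 2 × 337 = 674
    C-H: 8 × 425 = 3400
    O=O: 5 × 505 = 2525
    Σ(broken) = 6599 kJ
  Bonds formed (products):
    C=O: 6 × 810 = 4860
    O-H: 8 × 468 = 3744
    Σ(formed) = 8604 kJ
  ΔH_II = 6599 − 8604 = −2005 kJ
ΔH_I − ΔH_II = +1920 kJ, so reaction II has the more negative ΔH; |ΔH_I − ΔH_II| = 1920 kJ.

Reaction II, by 1920 kJ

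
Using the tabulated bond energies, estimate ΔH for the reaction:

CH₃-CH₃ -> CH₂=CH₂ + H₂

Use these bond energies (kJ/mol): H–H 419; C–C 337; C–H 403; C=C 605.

Bonds broken (reactants):
  C–C: 1 × 337 = 337
  C–H: 6 × 403 = 2418
  Σ(broken) = 2755 kJ
Bonds formed (products):
  C–H: 4 × 403 = 1612
  C=C: 1 × 605 = 605
  H–H: 1 × 419 = 419
  Σ(formed) = 2636 kJ
ΔH = Σ(broken) − Σ(formed) = 2755 − 2636 = +119 kJ

ΔH ≈ +119 kJ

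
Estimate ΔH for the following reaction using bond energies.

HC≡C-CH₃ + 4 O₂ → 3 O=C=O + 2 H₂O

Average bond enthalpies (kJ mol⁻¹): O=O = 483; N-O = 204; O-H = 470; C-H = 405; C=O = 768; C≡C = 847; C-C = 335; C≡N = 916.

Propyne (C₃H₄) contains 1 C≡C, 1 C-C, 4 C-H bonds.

ΔH ≈ −1754 kJ

Bonds broken (reactants):
  C≡C: 1 × 847 = 847
  C-C: 1 × 335 = 335
  C-H: 4 × 405 = 1620
  O=O: 4 × 483 = 1932
  Σ(broken) = 4734 kJ
Bonds formed (products):
  C=O: 6 × 768 = 4608
  O-H: 4 × 470 = 1880
  Σ(formed) = 6488 kJ
ΔH = Σ(broken) − Σ(formed) = 4734 − 6488 = −1754 kJ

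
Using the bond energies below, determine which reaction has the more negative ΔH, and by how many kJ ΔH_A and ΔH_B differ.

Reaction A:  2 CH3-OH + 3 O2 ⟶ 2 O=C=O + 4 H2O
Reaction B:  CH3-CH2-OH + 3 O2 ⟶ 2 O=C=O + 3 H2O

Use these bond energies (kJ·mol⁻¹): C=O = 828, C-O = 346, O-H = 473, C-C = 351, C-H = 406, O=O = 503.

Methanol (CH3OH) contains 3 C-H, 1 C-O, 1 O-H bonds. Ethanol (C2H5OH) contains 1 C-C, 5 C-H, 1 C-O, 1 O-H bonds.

Reaction A:
  Bonds broken (reactants):
    C-H: 6 × 406 = 2436
    C-O: 2 × 346 = 692
    O-H: 2 × 473 = 946
    O=O: 3 × 503 = 1509
    Σ(broken) = 5583 kJ
  Bonds formed (products):
    C=O: 4 × 828 = 3312
    O-H: 8 × 473 = 3784
    Σ(formed) = 7096 kJ
  ΔH_A = 5583 − 7096 = −1513 kJ
Reaction B:
  Bonds broken (reactants):
    C-C: 1 × 351 = 351
    C-H: 5 × 406 = 2030
    C-O: 1 × 346 = 346
    O-H: 1 × 473 = 473
    O=O: 3 × 503 = 1509
    Σ(broken) = 4709 kJ
  Bonds formed (products):
    C=O: 4 × 828 = 3312
    O-H: 6 × 473 = 2838
    Σ(formed) = 6150 kJ
  ΔH_B = 4709 − 6150 = −1441 kJ
ΔH_A − ΔH_B = −72 kJ, so reaction A has the more negative ΔH; |ΔH_A − ΔH_B| = 72 kJ.

Reaction A, by 72 kJ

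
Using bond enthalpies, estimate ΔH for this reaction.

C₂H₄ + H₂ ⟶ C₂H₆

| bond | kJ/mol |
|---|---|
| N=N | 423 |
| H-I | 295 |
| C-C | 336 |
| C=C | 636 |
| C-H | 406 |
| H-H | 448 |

ΔH ≈ −64 kJ

Bonds broken (reactants):
  C-H: 4 × 406 = 1624
  C=C: 1 × 636 = 636
  H-H: 1 × 448 = 448
  Σ(broken) = 2708 kJ
Bonds formed (products):
  C-C: 1 × 336 = 336
  C-H: 6 × 406 = 2436
  Σ(formed) = 2772 kJ
ΔH = Σ(broken) − Σ(formed) = 2708 − 2772 = −64 kJ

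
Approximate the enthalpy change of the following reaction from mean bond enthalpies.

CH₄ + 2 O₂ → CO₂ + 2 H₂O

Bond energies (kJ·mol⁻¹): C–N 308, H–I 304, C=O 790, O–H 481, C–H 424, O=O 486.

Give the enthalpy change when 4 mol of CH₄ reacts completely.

ΔH = −3344 kJ

Bonds broken (reactants):
  C–H: 4 × 424 = 1696
  O=O: 2 × 486 = 972
  Σ(broken) = 2668 kJ
Bonds formed (products):
  C=O: 2 × 790 = 1580
  O–H: 4 × 481 = 1924
  Σ(formed) = 3504 kJ
ΔH = Σ(broken) − Σ(formed) = 2668 − 3504 = −836 kJ
For 4× the reaction as written: 4 × (−836) = −3344 kJ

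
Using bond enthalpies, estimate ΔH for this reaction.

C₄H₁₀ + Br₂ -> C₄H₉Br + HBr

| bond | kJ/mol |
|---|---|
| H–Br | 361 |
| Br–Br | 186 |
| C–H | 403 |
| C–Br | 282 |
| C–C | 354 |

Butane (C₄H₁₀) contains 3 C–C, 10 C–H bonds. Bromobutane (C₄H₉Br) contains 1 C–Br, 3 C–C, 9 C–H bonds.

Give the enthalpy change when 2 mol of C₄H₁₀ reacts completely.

Bonds broken (reactants):
  Br–Br: 1 × 186 = 186
  C–C: 3 × 354 = 1062
  C–H: 10 × 403 = 4030
  Σ(broken) = 5278 kJ
Bonds formed (products):
  C–Br: 1 × 282 = 282
  C–C: 3 × 354 = 1062
  C–H: 9 × 403 = 3627
  H–Br: 1 × 361 = 361
  Σ(formed) = 5332 kJ
ΔH = Σ(broken) − Σ(formed) = 5278 − 5332 = −54 kJ
For 2× the reaction as written: 2 × (−54) = −108 kJ

ΔH = −108 kJ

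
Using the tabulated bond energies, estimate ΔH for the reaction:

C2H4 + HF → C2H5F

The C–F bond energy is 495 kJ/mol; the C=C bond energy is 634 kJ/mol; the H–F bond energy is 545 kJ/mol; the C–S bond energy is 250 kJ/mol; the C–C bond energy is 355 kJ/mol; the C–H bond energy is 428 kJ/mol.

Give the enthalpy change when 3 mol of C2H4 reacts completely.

ΔH = −297 kJ

Bonds broken (reactants):
  C–H: 4 × 428 = 1712
  C=C: 1 × 634 = 634
  H–F: 1 × 545 = 545
  Σ(broken) = 2891 kJ
Bonds formed (products):
  C–C: 1 × 355 = 355
  C–F: 1 × 495 = 495
  C–H: 5 × 428 = 2140
  Σ(formed) = 2990 kJ
ΔH = Σ(broken) − Σ(formed) = 2891 − 2990 = −99 kJ
For 3× the reaction as written: 3 × (−99) = −297 kJ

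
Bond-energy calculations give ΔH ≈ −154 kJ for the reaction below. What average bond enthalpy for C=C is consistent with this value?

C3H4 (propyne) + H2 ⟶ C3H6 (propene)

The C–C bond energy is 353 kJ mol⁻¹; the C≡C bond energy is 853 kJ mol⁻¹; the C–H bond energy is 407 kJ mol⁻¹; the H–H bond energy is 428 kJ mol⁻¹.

D(C=C) ≈ 621 kJ/mol

Let D be the C=C bond energy.
Σ(broken) = 1×853 + 1×353 + 4×407 + 1×428 = 3262
Σ(formed) = 1×353 + 6×407 + 1×D = 2795 + D
ΔH = Σ(broken) − Σ(formed) = (3262) − (2795 + D) = +467 − D
Setting this equal to −154 kJ gives D = 621 kJ/mol.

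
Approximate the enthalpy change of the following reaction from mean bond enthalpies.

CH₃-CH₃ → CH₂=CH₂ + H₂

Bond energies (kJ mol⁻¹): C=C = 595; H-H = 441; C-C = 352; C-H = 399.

Bonds broken (reactants):
  C-C: 1 × 352 = 352
  C-H: 6 × 399 = 2394
  Σ(broken) = 2746 kJ
Bonds formed (products):
  C-H: 4 × 399 = 1596
  C=C: 1 × 595 = 595
  H-H: 1 × 441 = 441
  Σ(formed) = 2632 kJ
ΔH = Σ(broken) − Σ(formed) = 2746 − 2632 = +114 kJ

ΔH ≈ +114 kJ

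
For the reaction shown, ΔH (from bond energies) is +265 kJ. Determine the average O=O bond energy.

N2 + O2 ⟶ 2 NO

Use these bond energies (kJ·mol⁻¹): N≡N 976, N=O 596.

D(O=O) ≈ 481 kJ/mol

Let D be the O=O bond energy.
Σ(broken) = 1×976 + 1×D = 976 + D
Σ(formed) = 2×596 = 1192
ΔH = Σ(broken) − Σ(formed) = (976 + D) − (1192) = −216 + D
Setting this equal to +265 kJ gives D = 481 kJ/mol.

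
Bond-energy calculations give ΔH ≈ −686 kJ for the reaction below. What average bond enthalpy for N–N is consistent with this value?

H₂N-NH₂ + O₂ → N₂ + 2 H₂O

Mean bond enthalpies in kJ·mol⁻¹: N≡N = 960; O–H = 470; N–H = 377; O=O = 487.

Let D be the N–N bond energy.
Σ(broken) = 4×377 + 1×D + 1×487 = 1995 + D
Σ(formed) = 1×960 + 4×470 = 2840
ΔH = Σ(broken) − Σ(formed) = (1995 + D) − (2840) = −845 + D
Setting this equal to −686 kJ gives D = 159 kJ/mol.

D(N–N) ≈ 159 kJ/mol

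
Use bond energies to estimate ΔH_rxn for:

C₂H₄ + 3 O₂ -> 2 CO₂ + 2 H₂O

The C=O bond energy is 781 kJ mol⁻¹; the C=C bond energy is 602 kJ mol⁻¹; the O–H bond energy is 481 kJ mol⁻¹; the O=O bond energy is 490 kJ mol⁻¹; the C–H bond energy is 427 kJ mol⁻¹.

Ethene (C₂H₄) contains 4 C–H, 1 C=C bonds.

ΔH ≈ −1268 kJ

Bonds broken (reactants):
  C–H: 4 × 427 = 1708
  C=C: 1 × 602 = 602
  O=O: 3 × 490 = 1470
  Σ(broken) = 3780 kJ
Bonds formed (products):
  C=O: 4 × 781 = 3124
  O–H: 4 × 481 = 1924
  Σ(formed) = 5048 kJ
ΔH = Σ(broken) − Σ(formed) = 3780 − 5048 = −1268 kJ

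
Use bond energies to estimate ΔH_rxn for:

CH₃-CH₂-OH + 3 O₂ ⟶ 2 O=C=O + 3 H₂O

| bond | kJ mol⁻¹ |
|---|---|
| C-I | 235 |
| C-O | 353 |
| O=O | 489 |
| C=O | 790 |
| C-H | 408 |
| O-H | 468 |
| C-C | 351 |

Bonds broken (reactants):
  C-C: 1 × 351 = 351
  C-H: 5 × 408 = 2040
  C-O: 1 × 353 = 353
  O-H: 1 × 468 = 468
  O=O: 3 × 489 = 1467
  Σ(broken) = 4679 kJ
Bonds formed (products):
  C=O: 4 × 790 = 3160
  O-H: 6 × 468 = 2808
  Σ(formed) = 5968 kJ
ΔH = Σ(broken) − Σ(formed) = 4679 − 5968 = −1289 kJ

ΔH ≈ −1289 kJ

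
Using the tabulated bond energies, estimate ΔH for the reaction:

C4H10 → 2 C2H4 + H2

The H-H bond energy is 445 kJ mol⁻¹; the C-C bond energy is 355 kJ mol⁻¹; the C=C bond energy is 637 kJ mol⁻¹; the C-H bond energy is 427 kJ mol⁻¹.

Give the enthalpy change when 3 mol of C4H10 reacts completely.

ΔH = +600 kJ

Bonds broken (reactants):
  C-C: 3 × 355 = 1065
  C-H: 10 × 427 = 4270
  Σ(broken) = 5335 kJ
Bonds formed (products):
  C-H: 8 × 427 = 3416
  C=C: 2 × 637 = 1274
  H-H: 1 × 445 = 445
  Σ(formed) = 5135 kJ
ΔH = Σ(broken) − Σ(formed) = 5335 − 5135 = +200 kJ
For 3× the reaction as written: 3 × (+200) = +600 kJ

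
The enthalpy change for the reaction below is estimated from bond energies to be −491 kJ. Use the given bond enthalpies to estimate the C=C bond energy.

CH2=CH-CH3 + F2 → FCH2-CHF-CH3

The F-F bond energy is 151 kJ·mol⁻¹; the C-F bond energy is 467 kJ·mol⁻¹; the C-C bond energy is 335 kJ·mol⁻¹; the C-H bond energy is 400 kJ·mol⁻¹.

Let D be the C=C bond energy.
Σ(broken) = 1×335 + 6×400 + 1×D + 1×151 = 2886 + D
Σ(formed) = 2×335 + 2×467 + 6×400 = 4004
ΔH = Σ(broken) − Σ(formed) = (2886 + D) − (4004) = −1118 + D
Setting this equal to −491 kJ gives D = 627 kJ/mol.

D(C=C) ≈ 627 kJ/mol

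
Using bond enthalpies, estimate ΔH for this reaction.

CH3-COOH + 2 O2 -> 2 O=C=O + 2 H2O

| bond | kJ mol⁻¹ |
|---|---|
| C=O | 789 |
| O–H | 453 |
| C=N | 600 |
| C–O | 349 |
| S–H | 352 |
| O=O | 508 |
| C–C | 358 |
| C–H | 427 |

ΔH ≈ −722 kJ

Bonds broken (reactants):
  C–C: 1 × 358 = 358
  C–H: 3 × 427 = 1281
  C–O: 1 × 349 = 349
  C=O: 1 × 789 = 789
  O–H: 1 × 453 = 453
  O=O: 2 × 508 = 1016
  Σ(broken) = 4246 kJ
Bonds formed (products):
  C=O: 4 × 789 = 3156
  O–H: 4 × 453 = 1812
  Σ(formed) = 4968 kJ
ΔH = Σ(broken) − Σ(formed) = 4246 − 4968 = −722 kJ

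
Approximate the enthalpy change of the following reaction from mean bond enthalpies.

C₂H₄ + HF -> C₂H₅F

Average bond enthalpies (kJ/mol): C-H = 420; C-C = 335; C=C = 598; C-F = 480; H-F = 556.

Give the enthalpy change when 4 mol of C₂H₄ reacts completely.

Bonds broken (reactants):
  C-H: 4 × 420 = 1680
  C=C: 1 × 598 = 598
  H-F: 1 × 556 = 556
  Σ(broken) = 2834 kJ
Bonds formed (products):
  C-C: 1 × 335 = 335
  C-F: 1 × 480 = 480
  C-H: 5 × 420 = 2100
  Σ(formed) = 2915 kJ
ΔH = Σ(broken) − Σ(formed) = 2834 − 2915 = −81 kJ
For 4× the reaction as written: 4 × (−81) = −324 kJ

ΔH = −324 kJ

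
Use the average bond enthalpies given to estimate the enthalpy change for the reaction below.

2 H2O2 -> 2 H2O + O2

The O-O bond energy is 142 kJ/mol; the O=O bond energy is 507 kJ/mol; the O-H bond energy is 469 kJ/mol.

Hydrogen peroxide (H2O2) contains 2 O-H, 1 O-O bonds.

Bonds broken (reactants):
  O-H: 4 × 469 = 1876
  O-O: 2 × 142 = 284
  Σ(broken) = 2160 kJ
Bonds formed (products):
  O-H: 4 × 469 = 1876
  O=O: 1 × 507 = 507
  Σ(formed) = 2383 kJ
ΔH = Σ(broken) − Σ(formed) = 2160 − 2383 = −223 kJ

ΔH ≈ −223 kJ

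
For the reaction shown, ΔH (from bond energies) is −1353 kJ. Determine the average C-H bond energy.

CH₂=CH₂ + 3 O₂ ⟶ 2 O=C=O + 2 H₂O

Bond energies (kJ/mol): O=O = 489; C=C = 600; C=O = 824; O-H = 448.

D(C-H) ≈ 417 kJ/mol

Let D be the C-H bond energy.
Σ(broken) = 4×D + 1×600 + 3×489 = 2067 + 4D
Σ(formed) = 4×824 + 4×448 = 5088
ΔH = Σ(broken) − Σ(formed) = (2067 + 4D) − (5088) = −3021 + 4D
Setting this equal to −1353 kJ gives 4D = 1668, so D = 417 kJ/mol.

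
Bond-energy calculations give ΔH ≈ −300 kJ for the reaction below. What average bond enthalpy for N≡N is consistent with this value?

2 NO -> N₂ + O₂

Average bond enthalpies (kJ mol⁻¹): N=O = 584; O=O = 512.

Let D be the N≡N bond energy.
Σ(broken) = 2×584 = 1168
Σ(formed) = 1×D + 1×512 = 512 + D
ΔH = Σ(broken) − Σ(formed) = (1168) − (512 + D) = +656 − D
Setting this equal to −300 kJ gives D = 956 kJ/mol.

D(N≡N) ≈ 956 kJ/mol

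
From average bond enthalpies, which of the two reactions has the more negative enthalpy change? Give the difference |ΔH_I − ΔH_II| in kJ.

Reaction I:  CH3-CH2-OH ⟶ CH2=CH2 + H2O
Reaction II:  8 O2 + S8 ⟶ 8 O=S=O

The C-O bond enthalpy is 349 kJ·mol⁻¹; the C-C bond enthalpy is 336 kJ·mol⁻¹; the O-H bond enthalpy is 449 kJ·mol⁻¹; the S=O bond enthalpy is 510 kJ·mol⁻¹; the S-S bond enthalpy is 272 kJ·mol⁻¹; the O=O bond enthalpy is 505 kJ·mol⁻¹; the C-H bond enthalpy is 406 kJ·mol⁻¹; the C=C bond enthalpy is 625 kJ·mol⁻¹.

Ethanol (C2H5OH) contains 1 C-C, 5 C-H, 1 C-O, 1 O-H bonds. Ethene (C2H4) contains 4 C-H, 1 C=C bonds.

Reaction I:
  Bonds broken (reactants):
    C-C: 1 × 336 = 336
    C-H: 5 × 406 = 2030
    C-O: 1 × 349 = 349
    O-H: 1 × 449 = 449
    Σ(broken) = 3164 kJ
  Bonds formed (products):
    C-H: 4 × 406 = 1624
    C=C: 1 × 625 = 625
    O-H: 2 × 449 = 898
    Σ(formed) = 3147 kJ
  ΔH_I = 3164 − 3147 = +17 kJ
Reaction II:
  Bonds broken (reactants):
    O=O: 8 × 505 = 4040
    S-S: 8 × 272 = 2176
    Σ(broken) = 6216 kJ
  Bonds formed (products):
    S=O: 16 × 510 = 8160
    Σ(formed) = 8160 kJ
  ΔH_II = 6216 − 8160 = −1944 kJ
ΔH_I − ΔH_II = +1961 kJ, so reaction II has the more negative ΔH; |ΔH_I − ΔH_II| = 1961 kJ.

Reaction II, by 1961 kJ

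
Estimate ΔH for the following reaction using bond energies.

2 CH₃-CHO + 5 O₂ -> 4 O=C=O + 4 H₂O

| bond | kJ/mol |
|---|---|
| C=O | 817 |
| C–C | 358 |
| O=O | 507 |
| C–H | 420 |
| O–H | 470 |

ΔH ≈ −2051 kJ

Bonds broken (reactants):
  C–C: 2 × 358 = 716
  C–H: 8 × 420 = 3360
  C=O: 2 × 817 = 1634
  O=O: 5 × 507 = 2535
  Σ(broken) = 8245 kJ
Bonds formed (products):
  C=O: 8 × 817 = 6536
  O–H: 8 × 470 = 3760
  Σ(formed) = 10296 kJ
ΔH = Σ(broken) − Σ(formed) = 8245 − 10296 = −2051 kJ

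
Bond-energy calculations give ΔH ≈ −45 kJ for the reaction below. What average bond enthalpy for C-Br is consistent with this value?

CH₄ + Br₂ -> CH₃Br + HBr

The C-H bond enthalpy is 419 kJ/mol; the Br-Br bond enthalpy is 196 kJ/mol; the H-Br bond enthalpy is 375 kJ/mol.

Let D be the C-Br bond energy.
Σ(broken) = 1×196 + 4×419 = 1872
Σ(formed) = 1×D + 3×419 + 1×375 = 1632 + D
ΔH = Σ(broken) − Σ(formed) = (1872) − (1632 + D) = +240 − D
Setting this equal to −45 kJ gives D = 285 kJ/mol.

D(C-Br) ≈ 285 kJ/mol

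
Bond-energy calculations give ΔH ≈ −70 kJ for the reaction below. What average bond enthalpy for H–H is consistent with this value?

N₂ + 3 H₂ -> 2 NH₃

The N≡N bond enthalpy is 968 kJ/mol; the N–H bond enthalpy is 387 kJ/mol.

D(H–H) ≈ 428 kJ/mol

Let D be the H–H bond energy.
Σ(broken) = 3×D + 1×968 = 968 + 3D
Σ(formed) = 6×387 = 2322
ΔH = Σ(broken) − Σ(formed) = (968 + 3D) − (2322) = −1354 + 3D
Setting this equal to −70 kJ gives 3D = 1284, so D = 428 kJ/mol.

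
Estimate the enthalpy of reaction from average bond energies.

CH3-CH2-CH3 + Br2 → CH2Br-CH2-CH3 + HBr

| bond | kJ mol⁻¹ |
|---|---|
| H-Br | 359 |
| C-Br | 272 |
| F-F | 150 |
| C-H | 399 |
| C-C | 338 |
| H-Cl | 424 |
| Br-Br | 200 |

Bonds broken (reactants):
  Br-Br: 1 × 200 = 200
  C-C: 2 × 338 = 676
  C-H: 8 × 399 = 3192
  Σ(broken) = 4068 kJ
Bonds formed (products):
  C-Br: 1 × 272 = 272
  C-C: 2 × 338 = 676
  C-H: 7 × 399 = 2793
  H-Br: 1 × 359 = 359
  Σ(formed) = 4100 kJ
ΔH = Σ(broken) − Σ(formed) = 4068 − 4100 = −32 kJ

ΔH ≈ −32 kJ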